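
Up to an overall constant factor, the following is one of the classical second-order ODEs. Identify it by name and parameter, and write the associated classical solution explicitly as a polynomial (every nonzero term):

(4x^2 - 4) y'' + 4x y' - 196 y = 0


All three coefficients share the factor -4; dividing through by -4 gives  (1 - x^2) y'' - x y' + 49 y = 0.
This matches the Chebyshev equation (1 - x^2) y'' - x y' + n^2 y = 0 (note the -x y' term, not -2x y') with n^2 = 49, so n = 7; the polynomial solution is T_7(x).
With y = sum_k a_k x^k, matching x^k gives (k+2)(k+1) a_{k+2} = (k^2 - n^2) a_k = (k - 7)(k + 7) a_k. The right side vanishes at k = 7, so the series with the parity of 7 terminates at degree 7.
Standard normalization: leading coefficient of T_n is 2^(n-1), so a_7 = 2^6 = 64. Work downward with a_k = (k+1)(k+2) a_{k+2} / ((k - 7)(k + 7)):
  a_5 = (6)(7)(64) / ((5 - 7)(5 + 7)) = 2688/(-24) = -112
  a_3 = (4)(5)(-112) / ((3 - 7)(3 + 7)) = -2240/(-40) = 56
  a_1 = (2)(3)(56) / ((1 - 7)(1 + 7)) = 336/(-48) = -7
Hence T_7(x) = 64 x^7 - 112 x^5 + 56 x^3 - 7 x.

T_7(x); series = 64 x^7 - 112 x^5 + 56 x^3 - 7 x


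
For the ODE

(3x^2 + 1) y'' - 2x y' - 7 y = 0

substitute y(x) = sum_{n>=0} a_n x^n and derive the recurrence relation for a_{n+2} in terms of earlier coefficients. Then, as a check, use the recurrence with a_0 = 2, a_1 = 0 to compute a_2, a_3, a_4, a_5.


Substitute y = sum_n a_n x^n.
(1 + 3 x^2) y'' contributes (n+2)(n+1) a_{n+2} + 3 n(n-1) a_n at x^n.
-2 x y'(x) contributes -2 n a_n at x^n.
-7 y(x) contributes -7 a_n at x^n.
Matching x^n: (n+2)(n+1) a_{n+2} + (3 n(n-1) - 2 n - 7) a_n = 0.
Thus a_{n+2} = (-3 n(n-1) + 2 n + 7) / ((n+1)(n+2)) * a_n.

Check with a_0 = 2, a_1 = 0 (apply the recurrence for n = 0, 1, 2, 3): a_0 = 2, a_1 = 0, a_2 = 7, a_3 = 0, a_4 = 35/12, a_5 = 0.

a_(n+2) = (-3 n(n-1) + 2 n + 7) / ((n+1)(n+2)) * a_n; check: a_0 = 2, a_1 = 0, a_2 = 7, a_3 = 0, a_4 = 35/12, a_5 = 0


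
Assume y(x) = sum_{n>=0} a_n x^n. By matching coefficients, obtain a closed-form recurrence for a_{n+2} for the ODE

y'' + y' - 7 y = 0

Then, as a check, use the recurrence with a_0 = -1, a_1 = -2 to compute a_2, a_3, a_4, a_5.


Substitute y = sum_n a_n x^n.
y''(x) has coefficient (n+2)(n+1) a_{n+2} at x^n;
y'(x) has coefficient (n+1) a_{n+1} at x^n;
-7 y(x) has coefficient -7 a_n at x^n.
Matching x^n: (n+2)(n+1) a_{n+2} + (n+1) a_{n+1} - 7 a_n = 0.
Thus a_{n+2} = [-(n+1) a_{n+1} + 7 a_n] / ((n+1)(n+2)).

Check with a_0 = -1, a_1 = -2 (apply the recurrence for n = 0, 1, 2, 3): a_0 = -1, a_1 = -2, a_2 = -5/2, a_3 = -3/2, a_4 = -13/12, a_5 = -37/120.

a_(n+2) = [-(n+1) a_(n+1) + 7 a_n] / ((n+1)(n+2)); check: a_0 = -1, a_1 = -2, a_2 = -5/2, a_3 = -3/2, a_4 = -13/12, a_5 = -37/120


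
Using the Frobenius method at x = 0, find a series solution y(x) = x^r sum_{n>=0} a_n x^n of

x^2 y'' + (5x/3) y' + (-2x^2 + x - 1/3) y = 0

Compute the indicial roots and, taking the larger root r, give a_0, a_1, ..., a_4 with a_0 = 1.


Write in Frobenius form y'' + (p(x)/x) y' + (q(x)/x^2) y = 0:
  p(x) = 5/3,  q(x) = -2x^2 + x - 1/3.
Indicial equation: r(r-1) + (5/3) r + (-1/3) = 0 -> roots r_1 = 1/3, r_2 = -1.
Take r = r_1 = 1/3. Let y(x) = x^r sum_{n>=0} a_n x^n with a_0 = 1.
Substitute y = x^r sum a_n x^n and match x^{r+n}. The recurrence is
  D(n) a_n + 1 a_{n-1} - 2 a_{n-2} = 0,  where D(n) = (r+n)(r+n-1) + (5/3)(r+n) + (-1/3).
  a_n = [-1 a_{n-1} + 2 a_{n-2}] / D(n).
Since the indicial polynomial factors as (r - r_1)(r - r_2), D(n) = (r_1 + n - r_1)(r_1 + n - r_2) = n(n + 4/3).
Evaluating step by step (a_0 = 1):
  n = 1: D(1) = 1(1 + 4/3) = 7/3; numerator = -1(1) = -1; a_1 = (-1)/(7/3) = -3/7
  n = 2: D(2) = 2(2 + 4/3) = 20/3; numerator = -1(-3/7) + 2(1) = 17/7; a_2 = (17/7)/(20/3) = 51/140
  n = 3: D(3) = 3(3 + 4/3) = 13; numerator = -1(51/140) + 2(-3/7) = -171/140; a_3 = (-171/140)/(13) = -171/1820
  n = 4: D(4) = 4(4 + 4/3) = 64/3; numerator = -1(-171/1820) + 2(51/140) = 1497/1820; a_4 = (1497/1820)/(64/3) = 4491/116480

r = 1/3; a_0 = 1; a_1 = -3/7; a_2 = 51/140; a_3 = -171/1820; a_4 = 4491/116480


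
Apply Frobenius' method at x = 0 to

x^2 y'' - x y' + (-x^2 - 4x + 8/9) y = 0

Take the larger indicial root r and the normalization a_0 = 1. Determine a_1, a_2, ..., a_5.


Write in Frobenius form y'' + (p(x)/x) y' + (q(x)/x^2) y = 0:
  p(x) = -1,  q(x) = -x^2 - 4x + 8/9.
Indicial equation: r(r-1) + (-1) r + (8/9) = 0 -> roots r_1 = 4/3, r_2 = 2/3.
Take r = r_1 = 4/3. Let y(x) = x^r sum_{n>=0} a_n x^n with a_0 = 1.
Substitute y = x^r sum a_n x^n and match x^{r+n}. The recurrence is
  D(n) a_n - 4 a_{n-1} - 1 a_{n-2} = 0,  where D(n) = (r+n)(r+n-1) + (-1)(r+n) + (8/9).
  a_n = [4 a_{n-1} + 1 a_{n-2}] / D(n).
Since the indicial polynomial factors as (r - r_1)(r - r_2), D(n) = (r_1 + n - r_1)(r_1 + n - r_2) = n(n + 2/3).
Evaluating step by step (a_0 = 1):
  n = 1: D(1) = 1(1 + 2/3) = 5/3; numerator = 4(1) = 4; a_1 = (4)/(5/3) = 12/5
  n = 2: D(2) = 2(2 + 2/3) = 16/3; numerator = 4(12/5) + 1(1) = 53/5; a_2 = (53/5)/(16/3) = 159/80
  n = 3: D(3) = 3(3 + 2/3) = 11; numerator = 4(159/80) + 1(12/5) = 207/20; a_3 = (207/20)/(11) = 207/220
  n = 4: D(4) = 4(4 + 2/3) = 56/3; numerator = 4(207/220) + 1(159/80) = 5061/880; a_4 = (5061/880)/(56/3) = 2169/7040
  n = 5: D(5) = 5(5 + 2/3) = 85/3; numerator = 4(2169/7040) + 1(207/220) = 765/352; a_5 = (765/352)/(85/3) = 27/352

r = 4/3; a_0 = 1; a_1 = 12/5; a_2 = 159/80; a_3 = 207/220; a_4 = 2169/7040; a_5 = 27/352


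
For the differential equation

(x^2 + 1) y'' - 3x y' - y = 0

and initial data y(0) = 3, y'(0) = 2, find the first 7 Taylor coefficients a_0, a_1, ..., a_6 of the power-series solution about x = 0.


Ansatz: y(x) = sum_{n>=0} a_n x^n, so y'(x) = sum_{n>=1} n a_n x^(n-1) and y''(x) = sum_{n>=2} n(n-1) a_n x^(n-2).
Substitute into P(x) y'' + Q(x) y' + R(x) y = 0 with P(x) = x^2 + 1, Q(x) = -3x, R(x) = -1, and match powers of x.
Initial conditions: a_0 = 3, a_1 = 2.
Setting the coefficient of each power of x to zero and solving order by order (substituting the coefficients already found):
  x^0: 2 a_2 - a_0 = 0  ->  2 a_2 = a_0 = 3  ->  a_2 = 3/2
  x^1: 6 a_3 - 4 a_1 = 0  ->  6 a_3 = 4 a_1 = 8  ->  a_3 = 4/3
  x^2: 12 a_4 - 5 a_2 = 0  ->  12 a_4 = 5 a_2 = 15/2  ->  a_4 = 5/8
  x^3: 20 a_5 - 4 a_3 = 0  ->  20 a_5 = 4 a_3 = 16/3  ->  a_5 = 4/15
  x^4: 30 a_6 - a_4 = 0  ->  30 a_6 = a_4 = 5/8  ->  a_6 = 1/48
Truncated series: y(x) = 3 + 2 x + (3/2) x^2 + (4/3) x^3 + (5/8) x^4 + (4/15) x^5 + (1/48) x^6 + O(x^7).

a_0 = 3; a_1 = 2; a_2 = 3/2; a_3 = 4/3; a_4 = 5/8; a_5 = 4/15; a_6 = 1/48


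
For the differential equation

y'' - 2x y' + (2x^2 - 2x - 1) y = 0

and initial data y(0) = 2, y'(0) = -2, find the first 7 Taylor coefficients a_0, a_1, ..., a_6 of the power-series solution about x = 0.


Ansatz: y(x) = sum_{n>=0} a_n x^n, so y'(x) = sum_{n>=1} n a_n x^(n-1) and y''(x) = sum_{n>=2} n(n-1) a_n x^(n-2).
Substitute into P(x) y'' + Q(x) y' + R(x) y = 0 with P(x) = 1, Q(x) = -2x, R(x) = 2x^2 - 2x - 1, and match powers of x.
Initial conditions: a_0 = 2, a_1 = -2.
Setting the coefficient of each power of x to zero and solving order by order (substituting the coefficients already found):
  x^0: 2 a_2 - a_0 = 0  ->  2 a_2 = a_0 = 2  ->  a_2 = 1
  x^1: 6 a_3 - 3 a_1 - 2 a_0 = 0  ->  6 a_3 = 3 a_1 + 2 a_0 = -2  ->  a_3 = -1/3
  x^2: 12 a_4 - 5 a_2 - 2 a_1 + 2 a_0 = 0  ->  12 a_4 = 5 a_2 + 2 a_1 - 2 a_0 = -3  ->  a_4 = -1/4
  x^3: 20 a_5 - 7 a_3 - 2 a_2 + 2 a_1 = 0  ->  20 a_5 = 7 a_3 + 2 a_2 - 2 a_1 = 11/3  ->  a_5 = 11/60
  x^4: 30 a_6 - 9 a_4 - 2 a_3 + 2 a_2 = 0  ->  30 a_6 = 9 a_4 + 2 a_3 - 2 a_2 = -59/12  ->  a_6 = -59/360
Truncated series: y(x) = 2 - 2 x + x^2 - (1/3) x^3 - (1/4) x^4 + (11/60) x^5 - (59/360) x^6 + O(x^7).

a_0 = 2; a_1 = -2; a_2 = 1; a_3 = -1/3; a_4 = -1/4; a_5 = 11/60; a_6 = -59/360


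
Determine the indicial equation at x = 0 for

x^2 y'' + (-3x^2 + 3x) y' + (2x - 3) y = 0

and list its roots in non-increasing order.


Divide by x^2 to reach normal form y'' + P_1(x) y' + P_2(x) y = 0 with P_1(x) = -3 + 3/x and P_2(x) = 2/x - 3/x^2.
x = 0 is a singular point because the y'-coefficient -3 + 3/x has a pole at x = 0 and the y-coefficient 2/x - 3/x^2 has a pole at x = 0.
It is a regular singular point because x P_1(x) = p(x) = 3 - 3x and x^2 P_2(x) = q(x) = 2x - 3 are polynomials, hence analytic at x = 0.
p(0) = 3,  q(0) = -3.
Indicial equation: r(r-1) + p(0) r + q(0) = 0, i.e. r^2 + (p(0) - 1) r + q(0) = 0, i.e. r^2 + 2 r - 3 = 0.
Discriminant: (2)^2 - 4(-3) = 16, so r = (-2 ± 4)/2.
Solving: r_1 = 1, r_2 = -3.

indicial: r^2 + 2 r - 3 = 0; roots r_1 = 1, r_2 = -3


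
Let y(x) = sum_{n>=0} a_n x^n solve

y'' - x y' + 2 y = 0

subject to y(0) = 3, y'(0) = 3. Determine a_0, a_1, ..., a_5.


Ansatz: y(x) = sum_{n>=0} a_n x^n, so y'(x) = sum_{n>=1} n a_n x^(n-1) and y''(x) = sum_{n>=2} n(n-1) a_n x^(n-2).
Substitute into P(x) y'' + Q(x) y' + R(x) y = 0 with P(x) = 1, Q(x) = -x, R(x) = 2, and match powers of x.
Initial conditions: a_0 = 3, a_1 = 3.
Setting the coefficient of each power of x to zero and solving order by order (substituting the coefficients already found):
  x^0: 2 a_2 + 2 a_0 = 0  ->  2 a_2 = -2 a_0 = -6  ->  a_2 = -3
  x^1: 6 a_3 + a_1 = 0  ->  6 a_3 = -a_1 = -3  ->  a_3 = -1/2
  x^2: 12 a_4 = 0  ->  a_4 = 0
  x^3: 20 a_5 - a_3 = 0  ->  20 a_5 = a_3 = -1/2  ->  a_5 = -1/40
Truncated series: y(x) = 3 + 3 x - 3 x^2 - (1/2) x^3 - (1/40) x^5 + O(x^6).

a_0 = 3; a_1 = 3; a_2 = -3; a_3 = -1/2; a_4 = 0; a_5 = -1/40


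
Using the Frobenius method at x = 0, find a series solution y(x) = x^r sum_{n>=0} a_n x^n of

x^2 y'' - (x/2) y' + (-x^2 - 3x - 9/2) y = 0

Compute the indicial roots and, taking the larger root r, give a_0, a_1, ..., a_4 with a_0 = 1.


Write in Frobenius form y'' + (p(x)/x) y' + (q(x)/x^2) y = 0:
  p(x) = -1/2,  q(x) = -x^2 - 3x - 9/2.
Indicial equation: r(r-1) + (-1/2) r + (-9/2) = 0 -> roots r_1 = 3, r_2 = -3/2.
Take r = r_1 = 3. Let y(x) = x^r sum_{n>=0} a_n x^n with a_0 = 1.
Substitute y = x^r sum a_n x^n and match x^{r+n}. The recurrence is
  D(n) a_n - 3 a_{n-1} - 1 a_{n-2} = 0,  where D(n) = (r+n)(r+n-1) + (-1/2)(r+n) + (-9/2).
  a_n = [3 a_{n-1} + 1 a_{n-2}] / D(n).
Since the indicial polynomial factors as (r - r_1)(r - r_2), D(n) = (r_1 + n - r_1)(r_1 + n - r_2) = n(n + 9/2).
Evaluating step by step (a_0 = 1):
  n = 1: D(1) = 1(1 + 9/2) = 11/2; numerator = 3(1) = 3; a_1 = (3)/(11/2) = 6/11
  n = 2: D(2) = 2(2 + 9/2) = 13; numerator = 3(6/11) + 1(1) = 29/11; a_2 = (29/11)/(13) = 29/143
  n = 3: D(3) = 3(3 + 9/2) = 45/2; numerator = 3(29/143) + 1(6/11) = 15/13; a_3 = (15/13)/(45/2) = 2/39
  n = 4: D(4) = 4(4 + 9/2) = 34; numerator = 3(2/39) + 1(29/143) = 51/143; a_4 = (51/143)/(34) = 3/286

r = 3; a_0 = 1; a_1 = 6/11; a_2 = 29/143; a_3 = 2/39; a_4 = 3/286


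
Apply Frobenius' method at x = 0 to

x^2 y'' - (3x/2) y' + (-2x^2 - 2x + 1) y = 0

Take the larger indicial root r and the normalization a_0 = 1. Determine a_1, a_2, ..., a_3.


Write in Frobenius form y'' + (p(x)/x) y' + (q(x)/x^2) y = 0:
  p(x) = -3/2,  q(x) = -2x^2 - 2x + 1.
Indicial equation: r(r-1) + (-3/2) r + (1) = 0 -> roots r_1 = 2, r_2 = 1/2.
Take r = r_1 = 2. Let y(x) = x^r sum_{n>=0} a_n x^n with a_0 = 1.
Substitute y = x^r sum a_n x^n and match x^{r+n}. The recurrence is
  D(n) a_n - 2 a_{n-1} - 2 a_{n-2} = 0,  where D(n) = (r+n)(r+n-1) + (-3/2)(r+n) + (1).
  a_n = [2 a_{n-1} + 2 a_{n-2}] / D(n).
Since the indicial polynomial factors as (r - r_1)(r - r_2), D(n) = (r_1 + n - r_1)(r_1 + n - r_2) = n(n + 3/2).
Evaluating step by step (a_0 = 1):
  n = 1: D(1) = 1(1 + 3/2) = 5/2; numerator = 2(1) = 2; a_1 = (2)/(5/2) = 4/5
  n = 2: D(2) = 2(2 + 3/2) = 7; numerator = 2(4/5) + 2(1) = 18/5; a_2 = (18/5)/(7) = 18/35
  n = 3: D(3) = 3(3 + 3/2) = 27/2; numerator = 2(18/35) + 2(4/5) = 92/35; a_3 = (92/35)/(27/2) = 184/945

r = 2; a_0 = 1; a_1 = 4/5; a_2 = 18/35; a_3 = 184/945


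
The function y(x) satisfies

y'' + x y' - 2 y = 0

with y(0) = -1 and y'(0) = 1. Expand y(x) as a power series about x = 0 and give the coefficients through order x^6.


Ansatz: y(x) = sum_{n>=0} a_n x^n, so y'(x) = sum_{n>=1} n a_n x^(n-1) and y''(x) = sum_{n>=2} n(n-1) a_n x^(n-2).
Substitute into P(x) y'' + Q(x) y' + R(x) y = 0 with P(x) = 1, Q(x) = x, R(x) = -2, and match powers of x.
Initial conditions: a_0 = -1, a_1 = 1.
Setting the coefficient of each power of x to zero and solving order by order (substituting the coefficients already found):
  x^0: 2 a_2 - 2 a_0 = 0  ->  2 a_2 = 2 a_0 = -2  ->  a_2 = -1
  x^1: 6 a_3 - a_1 = 0  ->  6 a_3 = a_1 = 1  ->  a_3 = 1/6
  x^2: 12 a_4 = 0  ->  a_4 = 0
  x^3: 20 a_5 + a_3 = 0  ->  20 a_5 = -a_3 = -1/6  ->  a_5 = -1/120
  x^4: 30 a_6 + 2 a_4 = 0  ->  30 a_6 = -2 a_4 = 0  ->  a_6 = 0
Truncated series: y(x) = -1 + x - x^2 + (1/6) x^3 - (1/120) x^5 + O(x^7).

a_0 = -1; a_1 = 1; a_2 = -1; a_3 = 1/6; a_4 = 0; a_5 = -1/120; a_6 = 0


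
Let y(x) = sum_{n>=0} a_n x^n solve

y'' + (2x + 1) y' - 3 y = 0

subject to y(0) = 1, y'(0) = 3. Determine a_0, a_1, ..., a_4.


Ansatz: y(x) = sum_{n>=0} a_n x^n, so y'(x) = sum_{n>=1} n a_n x^(n-1) and y''(x) = sum_{n>=2} n(n-1) a_n x^(n-2).
Substitute into P(x) y'' + Q(x) y' + R(x) y = 0 with P(x) = 1, Q(x) = 2x + 1, R(x) = -3, and match powers of x.
Initial conditions: a_0 = 1, a_1 = 3.
Setting the coefficient of each power of x to zero and solving order by order (substituting the coefficients already found):
  x^0: 2 a_2 + a_1 - 3 a_0 = 0  ->  2 a_2 = -a_1 + 3 a_0 = 0  ->  a_2 = 0
  x^1: 6 a_3 + 2 a_2 - a_1 = 0  ->  6 a_3 = -2 a_2 + a_1 = 3  ->  a_3 = 1/2
  x^2: 12 a_4 + 3 a_3 + a_2 = 0  ->  12 a_4 = -3 a_3 - a_2 = -3/2  ->  a_4 = -1/8
Truncated series: y(x) = 1 + 3 x + (1/2) x^3 - (1/8) x^4 + O(x^5).

a_0 = 1; a_1 = 3; a_2 = 0; a_3 = 1/2; a_4 = -1/8


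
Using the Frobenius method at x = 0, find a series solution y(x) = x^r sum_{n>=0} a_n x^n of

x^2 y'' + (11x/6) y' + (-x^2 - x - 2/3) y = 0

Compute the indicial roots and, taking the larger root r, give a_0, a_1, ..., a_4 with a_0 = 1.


Write in Frobenius form y'' + (p(x)/x) y' + (q(x)/x^2) y = 0:
  p(x) = 11/6,  q(x) = -x^2 - x - 2/3.
Indicial equation: r(r-1) + (11/6) r + (-2/3) = 0 -> roots r_1 = 1/2, r_2 = -4/3.
Take r = r_1 = 1/2. Let y(x) = x^r sum_{n>=0} a_n x^n with a_0 = 1.
Substitute y = x^r sum a_n x^n and match x^{r+n}. The recurrence is
  D(n) a_n - 1 a_{n-1} - 1 a_{n-2} = 0,  where D(n) = (r+n)(r+n-1) + (11/6)(r+n) + (-2/3).
  a_n = [1 a_{n-1} + 1 a_{n-2}] / D(n).
Since the indicial polynomial factors as (r - r_1)(r - r_2), D(n) = (r_1 + n - r_1)(r_1 + n - r_2) = n(n + 11/6).
Evaluating step by step (a_0 = 1):
  n = 1: D(1) = 1(1 + 11/6) = 17/6; numerator = 1(1) = 1; a_1 = (1)/(17/6) = 6/17
  n = 2: D(2) = 2(2 + 11/6) = 23/3; numerator = 1(6/17) + 1(1) = 23/17; a_2 = (23/17)/(23/3) = 3/17
  n = 3: D(3) = 3(3 + 11/6) = 29/2; numerator = 1(3/17) + 1(6/17) = 9/17; a_3 = (9/17)/(29/2) = 18/493
  n = 4: D(4) = 4(4 + 11/6) = 70/3; numerator = 1(18/493) + 1(3/17) = 105/493; a_4 = (105/493)/(70/3) = 9/986

r = 1/2; a_0 = 1; a_1 = 6/17; a_2 = 3/17; a_3 = 18/493; a_4 = 9/986


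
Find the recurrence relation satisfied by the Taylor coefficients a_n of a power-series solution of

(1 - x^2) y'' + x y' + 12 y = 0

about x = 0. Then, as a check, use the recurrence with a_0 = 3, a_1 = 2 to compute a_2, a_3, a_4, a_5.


Substitute y = sum_n a_n x^n.
(1 - 1 x^2) y'' contributes (n+2)(n+1) a_{n+2} - n(n-1) a_n at x^n.
x y'(x) contributes n a_n at x^n.
12 y(x) contributes 12 a_n at x^n.
Matching x^n: (n+2)(n+1) a_{n+2} + (-n(n-1) + n + 12) a_n = 0.
Thus a_{n+2} = (n(n-1) - n - 12) / ((n+1)(n+2)) * a_n.

Check with a_0 = 3, a_1 = 2 (apply the recurrence for n = 0, 1, 2, 3): a_0 = 3, a_1 = 2, a_2 = -18, a_3 = -13/3, a_4 = 18, a_5 = 39/20.

a_(n+2) = (n(n-1) - n - 12) / ((n+1)(n+2)) * a_n; check: a_0 = 3, a_1 = 2, a_2 = -18, a_3 = -13/3, a_4 = 18, a_5 = 39/20


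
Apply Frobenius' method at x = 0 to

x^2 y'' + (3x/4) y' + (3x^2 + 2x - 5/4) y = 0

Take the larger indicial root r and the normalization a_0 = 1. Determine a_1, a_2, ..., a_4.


Write in Frobenius form y'' + (p(x)/x) y' + (q(x)/x^2) y = 0:
  p(x) = 3/4,  q(x) = 3x^2 + 2x - 5/4.
Indicial equation: r(r-1) + (3/4) r + (-5/4) = 0 -> roots r_1 = 5/4, r_2 = -1.
Take r = r_1 = 5/4. Let y(x) = x^r sum_{n>=0} a_n x^n with a_0 = 1.
Substitute y = x^r sum a_n x^n and match x^{r+n}. The recurrence is
  D(n) a_n + 2 a_{n-1} + 3 a_{n-2} = 0,  where D(n) = (r+n)(r+n-1) + (3/4)(r+n) + (-5/4).
  a_n = [-2 a_{n-1} - 3 a_{n-2}] / D(n).
Since the indicial polynomial factors as (r - r_1)(r - r_2), D(n) = (r_1 + n - r_1)(r_1 + n - r_2) = n(n + 9/4).
Evaluating step by step (a_0 = 1):
  n = 1: D(1) = 1(1 + 9/4) = 13/4; numerator = -2(1) = -2; a_1 = (-2)/(13/4) = -8/13
  n = 2: D(2) = 2(2 + 9/4) = 17/2; numerator = -2(-8/13) - 3(1) = -23/13; a_2 = (-23/13)/(17/2) = -46/221
  n = 3: D(3) = 3(3 + 9/4) = 63/4; numerator = -2(-46/221) - 3(-8/13) = 500/221; a_3 = (500/221)/(63/4) = 2000/13923
  n = 4: D(4) = 4(4 + 9/4) = 25; numerator = -2(2000/13923) - 3(-46/221) = 4694/13923; a_4 = (4694/13923)/(25) = 4694/348075

r = 5/4; a_0 = 1; a_1 = -8/13; a_2 = -46/221; a_3 = 2000/13923; a_4 = 4694/348075


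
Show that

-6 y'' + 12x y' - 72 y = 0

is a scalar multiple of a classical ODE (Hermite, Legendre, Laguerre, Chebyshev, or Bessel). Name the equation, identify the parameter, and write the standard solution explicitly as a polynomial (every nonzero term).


All three coefficients share the factor -6; dividing through by -6 gives  y'' - 2x y' + 12 y = 0.
This matches the Hermite equation y'' - 2x y' + 2n y = 0 with 2n = 12, so n = 6; the polynomial solution is H_6(x).
With y = sum_k a_k x^k, matching x^k gives (k+2)(k+1) a_{k+2} = 2(k - n) a_k = 2(k - 6) a_k. The right side vanishes at k = 6, so the series with the parity of 6 terminates at degree 6.
Standard normalization: leading coefficient of H_n is 2^n, so a_6 = 2^6 = 64. Work downward with a_k = (k+1)(k+2) a_{k+2} / (2(k - n)):
  a_4 = (5)(6)(64) / (2(4 - 6)) = 1920/(-4) = -480
  a_2 = (3)(4)(-480) / (2(2 - 6)) = -5760/(-8) = 720
  a_0 = (1)(2)(720) / (2(0 - 6)) = 1440/(-12) = -120
Hence H_6(x) = 64 x^6 - 480 x^4 + 720 x^2 - 120.

H_6(x); series = 64 x^6 - 480 x^4 + 720 x^2 - 120


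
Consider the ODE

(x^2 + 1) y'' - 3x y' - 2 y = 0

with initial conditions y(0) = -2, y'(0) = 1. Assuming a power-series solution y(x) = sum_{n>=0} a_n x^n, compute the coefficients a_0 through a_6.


Ansatz: y(x) = sum_{n>=0} a_n x^n, so y'(x) = sum_{n>=1} n a_n x^(n-1) and y''(x) = sum_{n>=2} n(n-1) a_n x^(n-2).
Substitute into P(x) y'' + Q(x) y' + R(x) y = 0 with P(x) = x^2 + 1, Q(x) = -3x, R(x) = -2, and match powers of x.
Initial conditions: a_0 = -2, a_1 = 1.
Setting the coefficient of each power of x to zero and solving order by order (substituting the coefficients already found):
  x^0: 2 a_2 - 2 a_0 = 0  ->  2 a_2 = 2 a_0 = -4  ->  a_2 = -2
  x^1: 6 a_3 - 5 a_1 = 0  ->  6 a_3 = 5 a_1 = 5  ->  a_3 = 5/6
  x^2: 12 a_4 - 6 a_2 = 0  ->  12 a_4 = 6 a_2 = -12  ->  a_4 = -1
  x^3: 20 a_5 - 5 a_3 = 0  ->  20 a_5 = 5 a_3 = 25/6  ->  a_5 = 5/24
  x^4: 30 a_6 - 2 a_4 = 0  ->  30 a_6 = 2 a_4 = -2  ->  a_6 = -1/15
Truncated series: y(x) = -2 + x - 2 x^2 + (5/6) x^3 - x^4 + (5/24) x^5 - (1/15) x^6 + O(x^7).

a_0 = -2; a_1 = 1; a_2 = -2; a_3 = 5/6; a_4 = -1; a_5 = 5/24; a_6 = -1/15


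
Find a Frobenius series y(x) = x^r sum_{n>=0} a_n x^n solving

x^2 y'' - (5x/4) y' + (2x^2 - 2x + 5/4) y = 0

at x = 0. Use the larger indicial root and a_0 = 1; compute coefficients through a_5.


Write in Frobenius form y'' + (p(x)/x) y' + (q(x)/x^2) y = 0:
  p(x) = -5/4,  q(x) = 2x^2 - 2x + 5/4.
Indicial equation: r(r-1) + (-5/4) r + (5/4) = 0 -> roots r_1 = 5/4, r_2 = 1.
Take r = r_1 = 5/4. Let y(x) = x^r sum_{n>=0} a_n x^n with a_0 = 1.
Substitute y = x^r sum a_n x^n and match x^{r+n}. The recurrence is
  D(n) a_n - 2 a_{n-1} + 2 a_{n-2} = 0,  where D(n) = (r+n)(r+n-1) + (-5/4)(r+n) + (5/4).
  a_n = [2 a_{n-1} - 2 a_{n-2}] / D(n).
Since the indicial polynomial factors as (r - r_1)(r - r_2), D(n) = (r_1 + n - r_1)(r_1 + n - r_2) = n(n + 1/4).
Evaluating step by step (a_0 = 1):
  n = 1: D(1) = 1(1 + 1/4) = 5/4; numerator = 2(1) = 2; a_1 = (2)/(5/4) = 8/5
  n = 2: D(2) = 2(2 + 1/4) = 9/2; numerator = 2(8/5) - 2(1) = 6/5; a_2 = (6/5)/(9/2) = 4/15
  n = 3: D(3) = 3(3 + 1/4) = 39/4; numerator = 2(4/15) - 2(8/5) = -8/3; a_3 = (-8/3)/(39/4) = -32/117
  n = 4: D(4) = 4(4 + 1/4) = 17; numerator = 2(-32/117) - 2(4/15) = -632/585; a_4 = (-632/585)/(17) = -632/9945
  n = 5: D(5) = 5(5 + 1/4) = 105/4; numerator = 2(-632/9945) - 2(-32/117) = 464/1105; a_5 = (464/1105)/(105/4) = 1856/116025

r = 5/4; a_0 = 1; a_1 = 8/5; a_2 = 4/15; a_3 = -32/117; a_4 = -632/9945; a_5 = 1856/116025


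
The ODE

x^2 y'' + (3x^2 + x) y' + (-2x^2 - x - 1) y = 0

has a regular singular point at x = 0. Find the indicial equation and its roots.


Divide by x^2 to reach normal form y'' + P_1(x) y' + P_2(x) y = 0 with P_1(x) = 3 + 1/x and P_2(x) = -2 - 1/x - 1/x^2.
x = 0 is a singular point because the y'-coefficient 3 + 1/x has a pole at x = 0 and the y-coefficient -2 - 1/x - 1/x^2 has a pole at x = 0.
It is a regular singular point because x P_1(x) = p(x) = 3x + 1 and x^2 P_2(x) = q(x) = -2x^2 - x - 1 are polynomials, hence analytic at x = 0.
p(0) = 1,  q(0) = -1.
Indicial equation: r(r-1) + p(0) r + q(0) = 0, i.e. r^2 + (p(0) - 1) r + q(0) = 0, i.e. r^2 - 1 = 0.
Discriminant: (0)^2 - 4(-1) = 4, so r = (0 ± 2)/2.
Solving: r_1 = 1, r_2 = -1.

indicial: r^2 - 1 = 0; roots r_1 = 1, r_2 = -1


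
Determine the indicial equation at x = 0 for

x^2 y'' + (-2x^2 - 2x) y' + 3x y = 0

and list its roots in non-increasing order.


Divide by x^2 to reach normal form y'' + P_1(x) y' + P_2(x) y = 0 with P_1(x) = -2 - 2/x and P_2(x) = 3/x.
x = 0 is a singular point because the y'-coefficient -2 - 2/x has a pole at x = 0 and the y-coefficient 3/x has a pole at x = 0.
It is a regular singular point because x P_1(x) = p(x) = -2x - 2 and x^2 P_2(x) = q(x) = 3x are polynomials, hence analytic at x = 0.
p(0) = -2,  q(0) = 0.
Indicial equation: r(r-1) + p(0) r + q(0) = 0, i.e. r^2 + (p(0) - 1) r + q(0) = 0, i.e. r^2 - 3 r = 0.
Discriminant: (-3)^2 - 4(0) = 9, so r = (3 ± 3)/2.
Solving: r_1 = 3, r_2 = 0.

indicial: r^2 - 3 r = 0; roots r_1 = 3, r_2 = 0


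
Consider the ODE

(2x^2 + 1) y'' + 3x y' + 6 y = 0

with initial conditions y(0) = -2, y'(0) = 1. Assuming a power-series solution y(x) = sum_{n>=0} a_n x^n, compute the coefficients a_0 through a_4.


Ansatz: y(x) = sum_{n>=0} a_n x^n, so y'(x) = sum_{n>=1} n a_n x^(n-1) and y''(x) = sum_{n>=2} n(n-1) a_n x^(n-2).
Substitute into P(x) y'' + Q(x) y' + R(x) y = 0 with P(x) = 2x^2 + 1, Q(x) = 3x, R(x) = 6, and match powers of x.
Initial conditions: a_0 = -2, a_1 = 1.
Setting the coefficient of each power of x to zero and solving order by order (substituting the coefficients already found):
  x^0: 2 a_2 + 6 a_0 = 0  ->  2 a_2 = -6 a_0 = 12  ->  a_2 = 6
  x^1: 6 a_3 + 9 a_1 = 0  ->  6 a_3 = -9 a_1 = -9  ->  a_3 = -3/2
  x^2: 12 a_4 + 16 a_2 = 0  ->  12 a_4 = -16 a_2 = -96  ->  a_4 = -8
Truncated series: y(x) = -2 + x + 6 x^2 - (3/2) x^3 - 8 x^4 + O(x^5).

a_0 = -2; a_1 = 1; a_2 = 6; a_3 = -3/2; a_4 = -8


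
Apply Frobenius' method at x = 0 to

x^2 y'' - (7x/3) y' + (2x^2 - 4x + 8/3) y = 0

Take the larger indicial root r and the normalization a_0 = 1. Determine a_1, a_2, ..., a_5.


Write in Frobenius form y'' + (p(x)/x) y' + (q(x)/x^2) y = 0:
  p(x) = -7/3,  q(x) = 2x^2 - 4x + 8/3.
Indicial equation: r(r-1) + (-7/3) r + (8/3) = 0 -> roots r_1 = 2, r_2 = 4/3.
Take r = r_1 = 2. Let y(x) = x^r sum_{n>=0} a_n x^n with a_0 = 1.
Substitute y = x^r sum a_n x^n and match x^{r+n}. The recurrence is
  D(n) a_n - 4 a_{n-1} + 2 a_{n-2} = 0,  where D(n) = (r+n)(r+n-1) + (-7/3)(r+n) + (8/3).
  a_n = [4 a_{n-1} - 2 a_{n-2}] / D(n).
Since the indicial polynomial factors as (r - r_1)(r - r_2), D(n) = (r_1 + n - r_1)(r_1 + n - r_2) = n(n + 2/3).
Evaluating step by step (a_0 = 1):
  n = 1: D(1) = 1(1 + 2/3) = 5/3; numerator = 4(1) = 4; a_1 = (4)/(5/3) = 12/5
  n = 2: D(2) = 2(2 + 2/3) = 16/3; numerator = 4(12/5) - 2(1) = 38/5; a_2 = (38/5)/(16/3) = 57/40
  n = 3: D(3) = 3(3 + 2/3) = 11; numerator = 4(57/40) - 2(12/5) = 9/10; a_3 = (9/10)/(11) = 9/110
  n = 4: D(4) = 4(4 + 2/3) = 56/3; numerator = 4(9/110) - 2(57/40) = -111/44; a_4 = (-111/44)/(56/3) = -333/2464
  n = 5: D(5) = 5(5 + 2/3) = 85/3; numerator = 4(-333/2464) - 2(9/110) = -2169/3080; a_5 = (-2169/3080)/(85/3) = -6507/261800

r = 2; a_0 = 1; a_1 = 12/5; a_2 = 57/40; a_3 = 9/110; a_4 = -333/2464; a_5 = -6507/261800


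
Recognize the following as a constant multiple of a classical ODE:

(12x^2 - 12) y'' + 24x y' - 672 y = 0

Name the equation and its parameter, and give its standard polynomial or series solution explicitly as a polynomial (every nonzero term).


All three coefficients share the factor -12; dividing through by -12 gives  (1 - x^2) y'' - 2x y' + 56 y = 0.
This matches the Legendre equation (1 - x^2) y'' - 2x y' + n(n+1) y = 0 (note the -2x y' term) with n(n+1) = 56, so n = 7; the polynomial solution is P_7(x).
With y = sum_k a_k x^k, matching x^k gives (k+2)(k+1) a_{k+2} = [k(k+1) - n(n+1)] a_k = (k - 7)(k + 8) a_k. The right side vanishes at k = 7, so the series with the parity of 7 terminates at degree 7.
Standard normalization (P_n(1) = 1): leading coefficient (2n)!/(2^n (n!)^2) = 87178291200/(128*25401600) = 429/16, so a_7 = 429/16. Work downward with a_k = (k+1)(k+2) a_{k+2} / ((k - 7)(k + 8)):
  a_5 = (6)(7)(429/16) / ((5 - 7)(5 + 8)) = (9009/8)/(-26) = -693/16
  a_3 = (4)(5)(-693/16) / ((3 - 7)(3 + 8)) = (-3465/4)/(-44) = 315/16
  a_1 = (2)(3)(315/16) / ((1 - 7)(1 + 8)) = (945/8)/(-54) = -35/16
Hence P_7(x) = 429 x^7/16 - 693 x^5/16 + 315 x^3/16 - 35 x/16.

P_7(x); series = 429 x^7/16 - 693 x^5/16 + 315 x^3/16 - 35 x/16


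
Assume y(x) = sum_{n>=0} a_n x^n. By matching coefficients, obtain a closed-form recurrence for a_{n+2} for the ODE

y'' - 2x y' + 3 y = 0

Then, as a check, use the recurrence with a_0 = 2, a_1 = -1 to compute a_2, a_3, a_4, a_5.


Substitute y = sum_n a_n x^n.
y''(x) has coefficient (n+2)(n+1) a_{n+2} at x^n;
-2 x y'(x) has coefficient -2 n a_n at x^n (shift);
3 y(x) has coefficient 3 a_n at x^n.
Matching x^n: (n+2)(n+1) a_{n+2} + (-2n + 3) a_n = 0.
Thus a_{n+2} = (2n - 3) / ((n+1)(n+2)) * a_n.

Check with a_0 = 2, a_1 = -1 (apply the recurrence for n = 0, 1, 2, 3): a_0 = 2, a_1 = -1, a_2 = -3, a_3 = 1/6, a_4 = -1/4, a_5 = 1/40.

a_(n+2) = (2n - 3) / ((n+1)(n+2)) * a_n; check: a_0 = 2, a_1 = -1, a_2 = -3, a_3 = 1/6, a_4 = -1/4, a_5 = 1/40


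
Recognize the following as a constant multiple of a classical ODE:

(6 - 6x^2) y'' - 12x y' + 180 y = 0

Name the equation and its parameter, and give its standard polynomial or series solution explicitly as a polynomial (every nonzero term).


All three coefficients share the factor 6; dividing through by 6 gives  (1 - x^2) y'' - 2x y' + 30 y = 0.
This matches the Legendre equation (1 - x^2) y'' - 2x y' + n(n+1) y = 0 (note the -2x y' term) with n(n+1) = 30, so n = 5; the polynomial solution is P_5(x).
With y = sum_k a_k x^k, matching x^k gives (k+2)(k+1) a_{k+2} = [k(k+1) - n(n+1)] a_k = (k - 5)(k + 6) a_k. The right side vanishes at k = 5, so the series with the parity of 5 terminates at degree 5.
Standard normalization (P_n(1) = 1): leading coefficient (2n)!/(2^n (n!)^2) = 3628800/(32*14400) = 63/8, so a_5 = 63/8. Work downward with a_k = (k+1)(k+2) a_{k+2} / ((k - 5)(k + 6)):
  a_3 = (4)(5)(63/8) / ((3 - 5)(3 + 6)) = (315/2)/(-18) = -35/4
  a_1 = (2)(3)(-35/4) / ((1 - 5)(1 + 6)) = (-105/2)/(-28) = 15/8
Hence P_5(x) = 63 x^5/8 - 35 x^3/4 + 15 x/8.

P_5(x); series = 63 x^5/8 - 35 x^3/4 + 15 x/8


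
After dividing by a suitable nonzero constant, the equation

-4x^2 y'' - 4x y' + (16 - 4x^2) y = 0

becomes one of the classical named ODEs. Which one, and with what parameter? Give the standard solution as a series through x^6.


All three coefficients share the factor -4; dividing through by -4 gives  x^2 y'' + x y' + (x^2 - 4) y = 0.
This matches the Bessel equation x^2 y'' + x y' + (x^2 - nu^2) y = 0 with nu^2 = 4, so nu = 2; the solution bounded at x = 0 is J_2(x).
Frobenius at x = 0: indicial roots ±nu; for r = nu the recurrence k(k + 2nu) c_k = -c_{k-2} gives the standard series J_nu(x) = sum_{k>=0} (-1)^k / (k! (k+nu)!) (x/2)^(2k+nu). Evaluate the first 3 terms:
  k = 0: (-1)^0 / (0! * 2! * 2^2) x^2 = 1/(1*2*4) x^2 = (1/8) x^2
  k = 1: (-1)^1 / (1! * 3! * 2^4) x^4 = -1/(1*6*16) x^4 = (-1/96) x^4
  k = 2: (-1)^2 / (2! * 4! * 2^6) x^6 = 1/(2*24*64) x^6 = (1/3072) x^6
Hence J_2(x) = x^6/3072 - x^4/96 + x^2/8 + ....

J_2(x); series = x^6/3072 - x^4/96 + x^2/8


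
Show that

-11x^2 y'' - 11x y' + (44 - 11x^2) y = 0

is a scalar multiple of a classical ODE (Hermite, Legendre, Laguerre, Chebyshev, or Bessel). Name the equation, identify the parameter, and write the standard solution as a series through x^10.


All three coefficients share the factor -11; dividing through by -11 gives  x^2 y'' + x y' + (x^2 - 4) y = 0.
This matches the Bessel equation x^2 y'' + x y' + (x^2 - nu^2) y = 0 with nu^2 = 4, so nu = 2; the solution bounded at x = 0 is J_2(x).
Frobenius at x = 0: indicial roots ±nu; for r = nu the recurrence k(k + 2nu) c_k = -c_{k-2} gives the standard series J_nu(x) = sum_{k>=0} (-1)^k / (k! (k+nu)!) (x/2)^(2k+nu). Evaluate the first 5 terms:
  k = 0: (-1)^0 / (0! * 2! * 2^2) x^2 = 1/(1*2*4) x^2 = (1/8) x^2
  k = 1: (-1)^1 / (1! * 3! * 2^4) x^4 = -1/(1*6*16) x^4 = (-1/96) x^4
  k = 2: (-1)^2 / (2! * 4! * 2^6) x^6 = 1/(2*24*64) x^6 = (1/3072) x^6
  k = 3: (-1)^3 / (3! * 5! * 2^8) x^8 = -1/(6*120*256) x^8 = (-1/184320) x^8
  k = 4: (-1)^4 / (4! * 6! * 2^10) x^10 = 1/(24*720*1024) x^10 = (1/17694720) x^10
Hence J_2(x) = x^10/17694720 - x^8/184320 + x^6/3072 - x^4/96 + x^2/8 + ....

J_2(x); series = x^10/17694720 - x^8/184320 + x^6/3072 - x^4/96 + x^2/8


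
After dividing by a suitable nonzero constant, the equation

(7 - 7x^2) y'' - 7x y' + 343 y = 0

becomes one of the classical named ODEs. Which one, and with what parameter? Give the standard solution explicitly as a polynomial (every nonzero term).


All three coefficients share the factor 7; dividing through by 7 gives  (1 - x^2) y'' - x y' + 49 y = 0.
This matches the Chebyshev equation (1 - x^2) y'' - x y' + n^2 y = 0 (note the -x y' term, not -2x y') with n^2 = 49, so n = 7; the polynomial solution is T_7(x).
With y = sum_k a_k x^k, matching x^k gives (k+2)(k+1) a_{k+2} = (k^2 - n^2) a_k = (k - 7)(k + 7) a_k. The right side vanishes at k = 7, so the series with the parity of 7 terminates at degree 7.
Standard normalization: leading coefficient of T_n is 2^(n-1), so a_7 = 2^6 = 64. Work downward with a_k = (k+1)(k+2) a_{k+2} / ((k - 7)(k + 7)):
  a_5 = (6)(7)(64) / ((5 - 7)(5 + 7)) = 2688/(-24) = -112
  a_3 = (4)(5)(-112) / ((3 - 7)(3 + 7)) = -2240/(-40) = 56
  a_1 = (2)(3)(56) / ((1 - 7)(1 + 7)) = 336/(-48) = -7
Hence T_7(x) = 64 x^7 - 112 x^5 + 56 x^3 - 7 x.

T_7(x); series = 64 x^7 - 112 x^5 + 56 x^3 - 7 x


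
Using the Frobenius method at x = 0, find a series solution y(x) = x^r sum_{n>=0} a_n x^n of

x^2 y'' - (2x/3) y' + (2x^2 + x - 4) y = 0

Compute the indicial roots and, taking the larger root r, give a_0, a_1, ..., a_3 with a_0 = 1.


Write in Frobenius form y'' + (p(x)/x) y' + (q(x)/x^2) y = 0:
  p(x) = -2/3,  q(x) = 2x^2 + x - 4.
Indicial equation: r(r-1) + (-2/3) r + (-4) = 0 -> roots r_1 = 3, r_2 = -4/3.
Take r = r_1 = 3. Let y(x) = x^r sum_{n>=0} a_n x^n with a_0 = 1.
Substitute y = x^r sum a_n x^n and match x^{r+n}. The recurrence is
  D(n) a_n + 1 a_{n-1} + 2 a_{n-2} = 0,  where D(n) = (r+n)(r+n-1) + (-2/3)(r+n) + (-4).
  a_n = [-1 a_{n-1} - 2 a_{n-2}] / D(n).
Since the indicial polynomial factors as (r - r_1)(r - r_2), D(n) = (r_1 + n - r_1)(r_1 + n - r_2) = n(n + 13/3).
Evaluating step by step (a_0 = 1):
  n = 1: D(1) = 1(1 + 13/3) = 16/3; numerator = -1(1) = -1; a_1 = (-1)/(16/3) = -3/16
  n = 2: D(2) = 2(2 + 13/3) = 38/3; numerator = -1(-3/16) - 2(1) = -29/16; a_2 = (-29/16)/(38/3) = -87/608
  n = 3: D(3) = 3(3 + 13/3) = 22; numerator = -1(-87/608) - 2(-3/16) = 315/608; a_3 = (315/608)/(22) = 315/13376

r = 3; a_0 = 1; a_1 = -3/16; a_2 = -87/608; a_3 = 315/13376


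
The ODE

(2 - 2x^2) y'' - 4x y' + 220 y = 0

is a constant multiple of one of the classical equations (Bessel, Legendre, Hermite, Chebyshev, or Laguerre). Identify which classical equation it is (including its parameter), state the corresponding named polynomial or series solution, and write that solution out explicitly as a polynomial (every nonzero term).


All three coefficients share the factor 2; dividing through by 2 gives  (1 - x^2) y'' - 2x y' + 110 y = 0.
This matches the Legendre equation (1 - x^2) y'' - 2x y' + n(n+1) y = 0 (note the -2x y' term) with n(n+1) = 110, so n = 10; the polynomial solution is P_10(x).
With y = sum_k a_k x^k, matching x^k gives (k+2)(k+1) a_{k+2} = [k(k+1) - n(n+1)] a_k = (k - 10)(k + 11) a_k. The right side vanishes at k = 10, so the series with the parity of 10 terminates at degree 10.
Standard normalization (P_n(1) = 1): leading coefficient (2n)!/(2^n (n!)^2) = 2432902008176640000/(1024*13168189440000) = 46189/256, so a_10 = 46189/256. Work downward with a_k = (k+1)(k+2) a_{k+2} / ((k - 10)(k + 11)):
  a_8 = (9)(10)(46189/256) / ((8 - 10)(8 + 11)) = (2078505/128)/(-38) = -109395/256
  a_6 = (7)(8)(-109395/256) / ((6 - 10)(6 + 11)) = (-765765/32)/(-68) = 45045/128
  a_4 = (5)(6)(45045/128) / ((4 - 10)(4 + 11)) = (675675/64)/(-90) = -15015/128
  a_2 = (3)(4)(-15015/128) / ((2 - 10)(2 + 11)) = (-45045/32)/(-104) = 3465/256
  a_0 = (1)(2)(3465/256) / ((0 - 10)(0 + 11)) = (3465/128)/(-110) = -63/256
Hence P_10(x) = 46189 x^10/256 - 109395 x^8/256 + 45045 x^6/128 - 15015 x^4/128 + 3465 x^2/256 - 63/256.

P_10(x); series = 46189 x^10/256 - 109395 x^8/256 + 45045 x^6/128 - 15015 x^4/128 + 3465 x^2/256 - 63/256


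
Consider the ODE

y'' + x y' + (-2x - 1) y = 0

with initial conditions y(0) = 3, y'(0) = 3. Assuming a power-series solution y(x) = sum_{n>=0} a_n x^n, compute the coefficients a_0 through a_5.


Ansatz: y(x) = sum_{n>=0} a_n x^n, so y'(x) = sum_{n>=1} n a_n x^(n-1) and y''(x) = sum_{n>=2} n(n-1) a_n x^(n-2).
Substitute into P(x) y'' + Q(x) y' + R(x) y = 0 with P(x) = 1, Q(x) = x, R(x) = -2x - 1, and match powers of x.
Initial conditions: a_0 = 3, a_1 = 3.
Setting the coefficient of each power of x to zero and solving order by order (substituting the coefficients already found):
  x^0: 2 a_2 - a_0 = 0  ->  2 a_2 = a_0 = 3  ->  a_2 = 3/2
  x^1: 6 a_3 - 2 a_0 = 0  ->  6 a_3 = 2 a_0 = 6  ->  a_3 = 1
  x^2: 12 a_4 + a_2 - 2 a_1 = 0  ->  12 a_4 = -a_2 + 2 a_1 = 9/2  ->  a_4 = 3/8
  x^3: 20 a_5 + 2 a_3 - 2 a_2 = 0  ->  20 a_5 = -2 a_3 + 2 a_2 = 1  ->  a_5 = 1/20
Truncated series: y(x) = 3 + 3 x + (3/2) x^2 + x^3 + (3/8) x^4 + (1/20) x^5 + O(x^6).

a_0 = 3; a_1 = 3; a_2 = 3/2; a_3 = 1; a_4 = 3/8; a_5 = 1/20


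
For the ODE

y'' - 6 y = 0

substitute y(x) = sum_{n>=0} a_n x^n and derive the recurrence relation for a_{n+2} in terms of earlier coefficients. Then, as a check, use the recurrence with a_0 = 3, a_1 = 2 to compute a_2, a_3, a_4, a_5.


Substitute y = sum_n a_n x^n into y'' + (const) y = 0.
y''(x) = sum_{n>=0} (n+2)(n+1) a_{n+2} x^n.
The ODE becomes sum_n [(n+2)(n+1) a_{n+2} - 6 a_n] x^n = 0.
Setting each coefficient to zero gives the recurrence:
  (n+2)(n+1) a_{n+2} - 6 a_n = 0,
  a_{n+2} = 6 / ((n+1)(n+2)) a_n.

Check with a_0 = 3, a_1 = 2 (apply the recurrence for n = 0, 1, 2, 3): a_0 = 3, a_1 = 2, a_2 = 9, a_3 = 2, a_4 = 9/2, a_5 = 3/5.

a_{n+2} = 6/((n+1)(n+2)) * a_n; check: a_0 = 3, a_1 = 2, a_2 = 9, a_3 = 2, a_4 = 9/2, a_5 = 3/5


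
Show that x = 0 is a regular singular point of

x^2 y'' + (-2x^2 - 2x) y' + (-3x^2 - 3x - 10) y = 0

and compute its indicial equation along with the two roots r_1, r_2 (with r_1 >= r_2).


Divide by x^2 to reach normal form y'' + P_1(x) y' + P_2(x) y = 0 with P_1(x) = -2 - 2/x and P_2(x) = -3 - 3/x - 10/x^2.
x = 0 is a singular point because the y'-coefficient -2 - 2/x has a pole at x = 0 and the y-coefficient -3 - 3/x - 10/x^2 has a pole at x = 0.
It is a regular singular point because x P_1(x) = p(x) = -2x - 2 and x^2 P_2(x) = q(x) = -3x^2 - 3x - 10 are polynomials, hence analytic at x = 0.
p(0) = -2,  q(0) = -10.
Indicial equation: r(r-1) + p(0) r + q(0) = 0, i.e. r^2 + (p(0) - 1) r + q(0) = 0, i.e. r^2 - 3 r - 10 = 0.
Discriminant: (-3)^2 - 4(-10) = 49, so r = (3 ± 7)/2.
Solving: r_1 = 5, r_2 = -2.

indicial: r^2 - 3 r - 10 = 0; roots r_1 = 5, r_2 = -2


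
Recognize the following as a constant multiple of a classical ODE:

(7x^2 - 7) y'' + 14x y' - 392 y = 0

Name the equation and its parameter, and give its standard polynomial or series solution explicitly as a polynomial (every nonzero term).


All three coefficients share the factor -7; dividing through by -7 gives  (1 - x^2) y'' - 2x y' + 56 y = 0.
This matches the Legendre equation (1 - x^2) y'' - 2x y' + n(n+1) y = 0 (note the -2x y' term) with n(n+1) = 56, so n = 7; the polynomial solution is P_7(x).
With y = sum_k a_k x^k, matching x^k gives (k+2)(k+1) a_{k+2} = [k(k+1) - n(n+1)] a_k = (k - 7)(k + 8) a_k. The right side vanishes at k = 7, so the series with the parity of 7 terminates at degree 7.
Standard normalization (P_n(1) = 1): leading coefficient (2n)!/(2^n (n!)^2) = 87178291200/(128*25401600) = 429/16, so a_7 = 429/16. Work downward with a_k = (k+1)(k+2) a_{k+2} / ((k - 7)(k + 8)):
  a_5 = (6)(7)(429/16) / ((5 - 7)(5 + 8)) = (9009/8)/(-26) = -693/16
  a_3 = (4)(5)(-693/16) / ((3 - 7)(3 + 8)) = (-3465/4)/(-44) = 315/16
  a_1 = (2)(3)(315/16) / ((1 - 7)(1 + 8)) = (945/8)/(-54) = -35/16
Hence P_7(x) = 429 x^7/16 - 693 x^5/16 + 315 x^3/16 - 35 x/16.

P_7(x); series = 429 x^7/16 - 693 x^5/16 + 315 x^3/16 - 35 x/16


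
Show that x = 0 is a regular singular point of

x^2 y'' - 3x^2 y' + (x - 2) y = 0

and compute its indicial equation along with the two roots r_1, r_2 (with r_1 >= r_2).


Divide by x^2 to reach normal form y'' + P_1(x) y' + P_2(x) y = 0 with P_1(x) = -3 and P_2(x) = 1/x - 2/x^2.
x = 0 is a singular point because the y-coefficient 1/x - 2/x^2 has a pole at x = 0.
It is a regular singular point because x P_1(x) = p(x) = -3x and x^2 P_2(x) = q(x) = x - 2 are polynomials, hence analytic at x = 0.
p(0) = 0,  q(0) = -2.
Indicial equation: r(r-1) + p(0) r + q(0) = 0, i.e. r^2 + (p(0) - 1) r + q(0) = 0, i.e. r^2 - 1 r - 2 = 0.
Discriminant: (-1)^2 - 4(-2) = 9, so r = (1 ± 3)/2.
Solving: r_1 = 2, r_2 = -1.

indicial: r^2 - 1 r - 2 = 0; roots r_1 = 2, r_2 = -1


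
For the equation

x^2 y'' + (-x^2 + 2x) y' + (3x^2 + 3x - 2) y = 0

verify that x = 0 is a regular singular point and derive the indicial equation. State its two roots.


Divide by x^2 to reach normal form y'' + P_1(x) y' + P_2(x) y = 0 with P_1(x) = -1 + 2/x and P_2(x) = 3 + 3/x - 2/x^2.
x = 0 is a singular point because the y'-coefficient -1 + 2/x has a pole at x = 0 and the y-coefficient 3 + 3/x - 2/x^2 has a pole at x = 0.
It is a regular singular point because x P_1(x) = p(x) = 2 - x and x^2 P_2(x) = q(x) = 3x^2 + 3x - 2 are polynomials, hence analytic at x = 0.
p(0) = 2,  q(0) = -2.
Indicial equation: r(r-1) + p(0) r + q(0) = 0, i.e. r^2 + (p(0) - 1) r + q(0) = 0, i.e. r^2 + 1 r - 2 = 0.
Discriminant: (1)^2 - 4(-2) = 9, so r = (-1 ± 3)/2.
Solving: r_1 = 1, r_2 = -2.

indicial: r^2 + 1 r - 2 = 0; roots r_1 = 1, r_2 = -2


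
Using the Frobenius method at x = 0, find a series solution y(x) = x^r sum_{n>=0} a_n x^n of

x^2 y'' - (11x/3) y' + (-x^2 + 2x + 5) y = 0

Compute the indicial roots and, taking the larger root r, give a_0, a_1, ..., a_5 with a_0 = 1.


Write in Frobenius form y'' + (p(x)/x) y' + (q(x)/x^2) y = 0:
  p(x) = -11/3,  q(x) = -x^2 + 2x + 5.
Indicial equation: r(r-1) + (-11/3) r + (5) = 0 -> roots r_1 = 3, r_2 = 5/3.
Take r = r_1 = 3. Let y(x) = x^r sum_{n>=0} a_n x^n with a_0 = 1.
Substitute y = x^r sum a_n x^n and match x^{r+n}. The recurrence is
  D(n) a_n + 2 a_{n-1} - 1 a_{n-2} = 0,  where D(n) = (r+n)(r+n-1) + (-11/3)(r+n) + (5).
  a_n = [-2 a_{n-1} + 1 a_{n-2}] / D(n).
Since the indicial polynomial factors as (r - r_1)(r - r_2), D(n) = (r_1 + n - r_1)(r_1 + n - r_2) = n(n + 4/3).
Evaluating step by step (a_0 = 1):
  n = 1: D(1) = 1(1 + 4/3) = 7/3; numerator = -2(1) = -2; a_1 = (-2)/(7/3) = -6/7
  n = 2: D(2) = 2(2 + 4/3) = 20/3; numerator = -2(-6/7) + 1(1) = 19/7; a_2 = (19/7)/(20/3) = 57/140
  n = 3: D(3) = 3(3 + 4/3) = 13; numerator = -2(57/140) + 1(-6/7) = -117/70; a_3 = (-117/70)/(13) = -9/70
  n = 4: D(4) = 4(4 + 4/3) = 64/3; numerator = -2(-9/70) + 1(57/140) = 93/140; a_4 = (93/140)/(64/3) = 279/8960
  n = 5: D(5) = 5(5 + 4/3) = 95/3; numerator = -2(279/8960) + 1(-9/70) = -171/896; a_5 = (-171/896)/(95/3) = -27/4480

r = 3; a_0 = 1; a_1 = -6/7; a_2 = 57/140; a_3 = -9/70; a_4 = 279/8960; a_5 = -27/4480
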